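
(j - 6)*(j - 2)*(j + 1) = j^3 - 7*j^2 + 4*j + 12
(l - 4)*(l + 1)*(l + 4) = l^3 + l^2 - 16*l - 16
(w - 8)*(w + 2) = w^2 - 6*w - 16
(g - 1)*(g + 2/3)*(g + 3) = g^3 + 8*g^2/3 - 5*g/3 - 2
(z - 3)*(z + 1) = z^2 - 2*z - 3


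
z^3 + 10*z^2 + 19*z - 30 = (z - 1)*(z + 5)*(z + 6)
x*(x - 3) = x^2 - 3*x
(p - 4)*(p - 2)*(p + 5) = p^3 - p^2 - 22*p + 40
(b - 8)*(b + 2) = b^2 - 6*b - 16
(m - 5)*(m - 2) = m^2 - 7*m + 10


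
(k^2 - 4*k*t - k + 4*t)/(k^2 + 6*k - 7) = (k - 4*t)/(k + 7)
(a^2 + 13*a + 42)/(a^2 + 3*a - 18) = (a + 7)/(a - 3)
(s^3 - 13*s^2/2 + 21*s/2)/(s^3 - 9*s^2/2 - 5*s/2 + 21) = s/(s + 2)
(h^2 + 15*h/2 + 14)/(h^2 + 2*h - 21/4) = 2*(h + 4)/(2*h - 3)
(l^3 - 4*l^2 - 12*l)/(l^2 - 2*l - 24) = l*(l + 2)/(l + 4)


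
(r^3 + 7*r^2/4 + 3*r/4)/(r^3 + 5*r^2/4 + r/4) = (4*r + 3)/(4*r + 1)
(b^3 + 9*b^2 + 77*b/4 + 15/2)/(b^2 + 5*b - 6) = (b^2 + 3*b + 5/4)/(b - 1)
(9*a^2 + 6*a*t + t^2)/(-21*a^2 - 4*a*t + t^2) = (3*a + t)/(-7*a + t)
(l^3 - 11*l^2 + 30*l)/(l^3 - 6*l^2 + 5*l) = (l - 6)/(l - 1)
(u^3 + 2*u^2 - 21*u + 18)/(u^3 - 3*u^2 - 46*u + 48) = (u - 3)/(u - 8)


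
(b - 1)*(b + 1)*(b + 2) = b^3 + 2*b^2 - b - 2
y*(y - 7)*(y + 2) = y^3 - 5*y^2 - 14*y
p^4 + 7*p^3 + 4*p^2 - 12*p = p*(p - 1)*(p + 2)*(p + 6)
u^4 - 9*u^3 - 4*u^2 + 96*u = u*(u - 8)*(u - 4)*(u + 3)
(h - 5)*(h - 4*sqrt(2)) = h^2 - 4*sqrt(2)*h - 5*h + 20*sqrt(2)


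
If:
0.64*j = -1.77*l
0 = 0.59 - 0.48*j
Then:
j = 1.23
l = -0.44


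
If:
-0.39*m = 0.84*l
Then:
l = -0.464285714285714*m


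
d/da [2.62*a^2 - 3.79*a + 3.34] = 5.24*a - 3.79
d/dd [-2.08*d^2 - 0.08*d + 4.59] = -4.16*d - 0.08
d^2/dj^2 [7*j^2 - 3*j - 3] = 14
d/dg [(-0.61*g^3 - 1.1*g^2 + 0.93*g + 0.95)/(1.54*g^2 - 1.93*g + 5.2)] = (-0.9394*g^4 + 2.3546*g^3 - 8.8252*g^2 - 14.366*g + 6.6695)/(2.3716*g^4 - 5.9444*g^3 + 19.7409*g^2 - 20.072*g + 27.04)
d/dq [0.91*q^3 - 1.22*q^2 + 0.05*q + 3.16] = 2.73*q^2 - 2.44*q + 0.05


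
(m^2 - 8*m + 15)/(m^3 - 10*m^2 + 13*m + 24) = (m - 5)/(m^2 - 7*m - 8)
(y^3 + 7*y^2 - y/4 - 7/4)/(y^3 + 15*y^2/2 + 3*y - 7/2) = (y + 1/2)/(y + 1)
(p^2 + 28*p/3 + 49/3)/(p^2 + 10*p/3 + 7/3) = (p + 7)/(p + 1)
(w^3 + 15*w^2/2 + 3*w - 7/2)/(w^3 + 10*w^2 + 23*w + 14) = (w - 1/2)/(w + 2)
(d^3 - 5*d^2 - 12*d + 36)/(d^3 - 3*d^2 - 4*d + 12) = (d^2 - 3*d - 18)/(d^2 - d - 6)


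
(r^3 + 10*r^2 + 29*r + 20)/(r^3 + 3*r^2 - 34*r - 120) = (r + 1)/(r - 6)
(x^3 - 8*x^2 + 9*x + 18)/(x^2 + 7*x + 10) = (x^3 - 8*x^2 + 9*x + 18)/(x^2 + 7*x + 10)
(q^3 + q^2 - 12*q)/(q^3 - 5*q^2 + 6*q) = (q + 4)/(q - 2)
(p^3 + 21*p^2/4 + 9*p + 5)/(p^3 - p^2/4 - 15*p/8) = 2*(p^2 + 4*p + 4)/(p*(2*p - 3))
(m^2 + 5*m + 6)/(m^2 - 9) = (m + 2)/(m - 3)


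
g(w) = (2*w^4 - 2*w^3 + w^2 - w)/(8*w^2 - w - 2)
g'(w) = (1 - 16*w)*(2*w^4 - 2*w^3 + w^2 - w)/(8*w^2 - w - 2)^2 + (8*w^3 - 6*w^2 + 2*w - 1)/(8*w^2 - w - 2)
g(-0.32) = -0.59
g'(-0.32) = 7.13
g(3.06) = 1.78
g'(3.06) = 1.33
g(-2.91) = 2.97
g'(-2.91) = -1.65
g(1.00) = 0.00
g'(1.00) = 0.60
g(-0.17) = -0.13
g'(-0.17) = 1.28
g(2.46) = 1.07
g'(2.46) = 1.04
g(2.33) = 0.94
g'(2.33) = 0.98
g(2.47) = 1.08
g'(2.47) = 1.04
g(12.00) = 33.52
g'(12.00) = 5.78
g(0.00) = 0.00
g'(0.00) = 0.50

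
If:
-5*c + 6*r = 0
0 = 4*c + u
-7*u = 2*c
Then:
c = 0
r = 0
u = 0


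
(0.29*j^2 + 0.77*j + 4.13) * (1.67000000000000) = 0.4843*j^2 + 1.2859*j + 6.8971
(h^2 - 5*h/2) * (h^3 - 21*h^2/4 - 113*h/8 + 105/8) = h^5 - 31*h^4/4 - h^3 + 775*h^2/16 - 525*h/16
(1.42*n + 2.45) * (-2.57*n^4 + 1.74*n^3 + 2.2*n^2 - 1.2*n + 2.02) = -3.6494*n^5 - 3.8257*n^4 + 7.387*n^3 + 3.686*n^2 - 0.0716000000000001*n + 4.949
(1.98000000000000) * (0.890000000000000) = 1.76220000000000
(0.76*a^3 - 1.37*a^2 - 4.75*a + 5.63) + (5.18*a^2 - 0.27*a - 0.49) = 0.76*a^3 + 3.81*a^2 - 5.02*a + 5.14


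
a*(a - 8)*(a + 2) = a^3 - 6*a^2 - 16*a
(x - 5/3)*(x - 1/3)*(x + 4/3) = x^3 - 2*x^2/3 - 19*x/9 + 20/27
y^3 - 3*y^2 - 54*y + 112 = (y - 8)*(y - 2)*(y + 7)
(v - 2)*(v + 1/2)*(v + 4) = v^3 + 5*v^2/2 - 7*v - 4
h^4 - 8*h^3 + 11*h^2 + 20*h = h*(h - 5)*(h - 4)*(h + 1)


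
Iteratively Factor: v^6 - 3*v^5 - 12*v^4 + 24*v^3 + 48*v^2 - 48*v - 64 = (v + 1)*(v^5 - 4*v^4 - 8*v^3 + 32*v^2 + 16*v - 64) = (v - 2)*(v + 1)*(v^4 - 2*v^3 - 12*v^2 + 8*v + 32) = (v - 4)*(v - 2)*(v + 1)*(v^3 + 2*v^2 - 4*v - 8) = (v - 4)*(v - 2)*(v + 1)*(v + 2)*(v^2 - 4) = (v - 4)*(v - 2)^2*(v + 1)*(v + 2)*(v + 2)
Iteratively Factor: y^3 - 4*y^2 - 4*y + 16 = (y + 2)*(y^2 - 6*y + 8) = (y - 4)*(y + 2)*(y - 2)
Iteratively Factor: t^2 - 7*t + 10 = (t - 2)*(t - 5)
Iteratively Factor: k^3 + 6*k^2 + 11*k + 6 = (k + 2)*(k^2 + 4*k + 3) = (k + 1)*(k + 2)*(k + 3)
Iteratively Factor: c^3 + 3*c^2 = (c)*(c^2 + 3*c) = c^2*(c + 3)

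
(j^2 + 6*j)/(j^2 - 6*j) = (j + 6)/(j - 6)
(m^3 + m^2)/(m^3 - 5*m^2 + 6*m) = m*(m + 1)/(m^2 - 5*m + 6)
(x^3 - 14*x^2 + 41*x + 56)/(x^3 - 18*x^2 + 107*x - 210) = (x^2 - 7*x - 8)/(x^2 - 11*x + 30)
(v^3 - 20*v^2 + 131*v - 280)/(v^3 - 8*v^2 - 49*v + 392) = (v - 5)/(v + 7)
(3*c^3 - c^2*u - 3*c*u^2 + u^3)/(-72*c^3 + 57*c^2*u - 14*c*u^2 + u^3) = (-c^2 + u^2)/(24*c^2 - 11*c*u + u^2)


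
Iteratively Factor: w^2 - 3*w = (w - 3)*(w)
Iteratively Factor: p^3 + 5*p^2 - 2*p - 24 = (p + 3)*(p^2 + 2*p - 8) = (p - 2)*(p + 3)*(p + 4)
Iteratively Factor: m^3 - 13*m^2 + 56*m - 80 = (m - 4)*(m^2 - 9*m + 20) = (m - 4)^2*(m - 5)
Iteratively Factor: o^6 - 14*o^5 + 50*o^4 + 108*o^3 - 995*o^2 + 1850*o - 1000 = (o - 1)*(o^5 - 13*o^4 + 37*o^3 + 145*o^2 - 850*o + 1000) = (o - 2)*(o - 1)*(o^4 - 11*o^3 + 15*o^2 + 175*o - 500) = (o - 2)*(o - 1)*(o + 4)*(o^3 - 15*o^2 + 75*o - 125) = (o - 5)*(o - 2)*(o - 1)*(o + 4)*(o^2 - 10*o + 25) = (o - 5)^2*(o - 2)*(o - 1)*(o + 4)*(o - 5)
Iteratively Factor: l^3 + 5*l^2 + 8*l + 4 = (l + 2)*(l^2 + 3*l + 2) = (l + 2)^2*(l + 1)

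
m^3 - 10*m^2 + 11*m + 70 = (m - 7)*(m - 5)*(m + 2)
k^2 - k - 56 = (k - 8)*(k + 7)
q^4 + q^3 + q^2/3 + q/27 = q*(q + 1/3)^3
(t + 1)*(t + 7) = t^2 + 8*t + 7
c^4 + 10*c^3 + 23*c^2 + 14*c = c*(c + 1)*(c + 2)*(c + 7)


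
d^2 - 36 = (d - 6)*(d + 6)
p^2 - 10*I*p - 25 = (p - 5*I)^2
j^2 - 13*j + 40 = (j - 8)*(j - 5)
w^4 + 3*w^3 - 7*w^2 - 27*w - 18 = (w - 3)*(w + 1)*(w + 2)*(w + 3)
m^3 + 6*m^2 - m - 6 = (m - 1)*(m + 1)*(m + 6)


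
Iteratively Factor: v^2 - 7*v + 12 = (v - 3)*(v - 4)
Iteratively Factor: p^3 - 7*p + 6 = (p - 2)*(p^2 + 2*p - 3) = (p - 2)*(p + 3)*(p - 1)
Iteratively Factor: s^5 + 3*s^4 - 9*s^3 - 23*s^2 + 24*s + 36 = (s - 2)*(s^4 + 5*s^3 + s^2 - 21*s - 18) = (s - 2)*(s + 3)*(s^3 + 2*s^2 - 5*s - 6) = (s - 2)*(s + 3)^2*(s^2 - s - 2) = (s - 2)^2*(s + 3)^2*(s + 1)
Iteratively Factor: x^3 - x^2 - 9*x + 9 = (x - 1)*(x^2 - 9) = (x - 1)*(x + 3)*(x - 3)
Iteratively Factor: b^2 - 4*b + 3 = (b - 1)*(b - 3)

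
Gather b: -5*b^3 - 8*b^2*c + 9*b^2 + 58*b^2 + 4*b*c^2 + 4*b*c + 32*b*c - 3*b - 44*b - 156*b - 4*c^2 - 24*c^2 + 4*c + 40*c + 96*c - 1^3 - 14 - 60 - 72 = -5*b^3 + b^2*(67 - 8*c) + b*(4*c^2 + 36*c - 203) - 28*c^2 + 140*c - 147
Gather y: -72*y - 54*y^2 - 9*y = -54*y^2 - 81*y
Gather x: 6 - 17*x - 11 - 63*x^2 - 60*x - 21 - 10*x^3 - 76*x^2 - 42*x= -10*x^3 - 139*x^2 - 119*x - 26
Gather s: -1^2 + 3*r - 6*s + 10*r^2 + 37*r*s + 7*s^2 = 10*r^2 + 3*r + 7*s^2 + s*(37*r - 6) - 1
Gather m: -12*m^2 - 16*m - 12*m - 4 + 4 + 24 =-12*m^2 - 28*m + 24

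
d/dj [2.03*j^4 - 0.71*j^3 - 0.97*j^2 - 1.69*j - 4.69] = 8.12*j^3 - 2.13*j^2 - 1.94*j - 1.69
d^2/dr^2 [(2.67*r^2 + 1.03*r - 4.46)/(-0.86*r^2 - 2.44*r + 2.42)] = (-1.77635683940025e-15*r^4 + 9.68188000000001*r^3 - 13.549128*r^2 + 43.291368*r + 28.233352)/(0.636056*r^6 + 5.413872*r^5 + 9.990792*r^4 - 15.941984*r^3 - 28.113624*r^2 + 42.868848*r - 14.172488)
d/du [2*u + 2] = 2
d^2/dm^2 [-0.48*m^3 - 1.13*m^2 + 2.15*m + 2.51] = -2.88*m - 2.26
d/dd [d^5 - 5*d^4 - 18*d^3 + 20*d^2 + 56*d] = 5*d^4 - 20*d^3 - 54*d^2 + 40*d + 56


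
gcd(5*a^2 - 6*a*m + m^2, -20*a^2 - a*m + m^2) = 5*a - m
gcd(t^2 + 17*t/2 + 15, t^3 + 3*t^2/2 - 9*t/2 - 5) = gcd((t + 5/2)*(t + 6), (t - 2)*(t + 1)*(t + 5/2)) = t + 5/2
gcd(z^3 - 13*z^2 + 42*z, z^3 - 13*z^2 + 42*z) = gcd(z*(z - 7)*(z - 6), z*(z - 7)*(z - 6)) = z^3 - 13*z^2 + 42*z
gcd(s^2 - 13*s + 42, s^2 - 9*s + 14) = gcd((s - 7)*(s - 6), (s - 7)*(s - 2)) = s - 7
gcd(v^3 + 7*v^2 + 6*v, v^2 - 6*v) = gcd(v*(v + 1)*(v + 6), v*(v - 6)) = v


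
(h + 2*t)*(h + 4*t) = h^2 + 6*h*t + 8*t^2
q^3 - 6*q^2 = q^2*(q - 6)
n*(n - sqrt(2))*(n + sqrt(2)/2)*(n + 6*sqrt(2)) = n^4 + 11*sqrt(2)*n^3/2 - 7*n^2 - 6*sqrt(2)*n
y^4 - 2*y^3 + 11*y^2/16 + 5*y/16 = y*(y - 5/4)*(y - 1)*(y + 1/4)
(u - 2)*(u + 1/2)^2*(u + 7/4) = u^4 + 3*u^3/4 - 7*u^2/2 - 57*u/16 - 7/8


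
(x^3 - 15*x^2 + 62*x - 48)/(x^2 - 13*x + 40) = (x^2 - 7*x + 6)/(x - 5)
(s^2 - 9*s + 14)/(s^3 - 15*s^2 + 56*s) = (s - 2)/(s*(s - 8))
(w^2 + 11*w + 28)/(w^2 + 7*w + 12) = (w + 7)/(w + 3)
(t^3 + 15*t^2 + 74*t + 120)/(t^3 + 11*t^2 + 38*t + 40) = (t + 6)/(t + 2)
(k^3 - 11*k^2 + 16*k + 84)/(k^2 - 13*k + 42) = k + 2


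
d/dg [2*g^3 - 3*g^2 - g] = 6*g^2 - 6*g - 1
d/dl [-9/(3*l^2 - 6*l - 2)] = 54*(l - 1)/(-3*l^2 + 6*l + 2)^2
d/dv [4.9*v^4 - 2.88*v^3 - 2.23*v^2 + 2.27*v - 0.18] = 19.6*v^3 - 8.64*v^2 - 4.46*v + 2.27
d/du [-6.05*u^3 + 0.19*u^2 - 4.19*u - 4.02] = -18.15*u^2 + 0.38*u - 4.19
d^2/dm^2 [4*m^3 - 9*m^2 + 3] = 24*m - 18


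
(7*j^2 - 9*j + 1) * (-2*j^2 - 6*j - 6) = -14*j^4 - 24*j^3 + 10*j^2 + 48*j - 6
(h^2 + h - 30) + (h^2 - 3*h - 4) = 2*h^2 - 2*h - 34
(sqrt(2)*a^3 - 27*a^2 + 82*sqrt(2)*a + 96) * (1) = sqrt(2)*a^3 - 27*a^2 + 82*sqrt(2)*a + 96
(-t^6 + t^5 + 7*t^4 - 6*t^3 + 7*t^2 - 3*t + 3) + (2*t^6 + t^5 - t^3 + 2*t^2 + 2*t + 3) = t^6 + 2*t^5 + 7*t^4 - 7*t^3 + 9*t^2 - t + 6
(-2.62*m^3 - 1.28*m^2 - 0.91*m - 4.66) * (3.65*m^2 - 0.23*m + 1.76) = -9.563*m^5 - 4.0694*m^4 - 7.6383*m^3 - 19.0525*m^2 - 0.5298*m - 8.2016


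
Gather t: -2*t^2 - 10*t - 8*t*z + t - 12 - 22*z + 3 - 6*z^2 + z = -2*t^2 + t*(-8*z - 9) - 6*z^2 - 21*z - 9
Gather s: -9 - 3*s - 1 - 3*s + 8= -6*s - 2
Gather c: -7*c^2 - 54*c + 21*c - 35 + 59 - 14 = -7*c^2 - 33*c + 10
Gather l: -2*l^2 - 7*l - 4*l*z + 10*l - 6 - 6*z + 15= -2*l^2 + l*(3 - 4*z) - 6*z + 9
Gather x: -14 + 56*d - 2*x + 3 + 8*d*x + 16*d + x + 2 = 72*d + x*(8*d - 1) - 9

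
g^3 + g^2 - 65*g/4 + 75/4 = (g - 5/2)*(g - 3/2)*(g + 5)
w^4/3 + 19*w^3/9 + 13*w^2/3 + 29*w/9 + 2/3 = (w/3 + 1)*(w + 1/3)*(w + 1)*(w + 2)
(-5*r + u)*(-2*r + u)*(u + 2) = 10*r^2*u + 20*r^2 - 7*r*u^2 - 14*r*u + u^3 + 2*u^2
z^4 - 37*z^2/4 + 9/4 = (z - 3)*(z - 1/2)*(z + 1/2)*(z + 3)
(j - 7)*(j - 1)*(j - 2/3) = j^3 - 26*j^2/3 + 37*j/3 - 14/3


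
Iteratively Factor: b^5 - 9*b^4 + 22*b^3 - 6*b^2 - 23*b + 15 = (b + 1)*(b^4 - 10*b^3 + 32*b^2 - 38*b + 15) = (b - 5)*(b + 1)*(b^3 - 5*b^2 + 7*b - 3) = (b - 5)*(b - 1)*(b + 1)*(b^2 - 4*b + 3) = (b - 5)*(b - 1)^2*(b + 1)*(b - 3)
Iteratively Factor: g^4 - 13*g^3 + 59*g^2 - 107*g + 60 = (g - 4)*(g^3 - 9*g^2 + 23*g - 15) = (g - 5)*(g - 4)*(g^2 - 4*g + 3) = (g - 5)*(g - 4)*(g - 1)*(g - 3)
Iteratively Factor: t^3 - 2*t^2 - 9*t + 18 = (t + 3)*(t^2 - 5*t + 6) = (t - 3)*(t + 3)*(t - 2)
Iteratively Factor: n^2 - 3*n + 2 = (n - 1)*(n - 2)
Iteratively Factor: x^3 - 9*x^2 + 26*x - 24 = (x - 4)*(x^2 - 5*x + 6) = (x - 4)*(x - 3)*(x - 2)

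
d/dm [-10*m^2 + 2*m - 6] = 2 - 20*m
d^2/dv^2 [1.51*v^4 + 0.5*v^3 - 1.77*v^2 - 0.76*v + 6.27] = 18.12*v^2 + 3.0*v - 3.54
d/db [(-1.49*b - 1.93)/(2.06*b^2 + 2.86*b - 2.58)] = (3.0694*b^2 + 7.9516*b + 9.364)/(4.2436*b^4 + 11.7832*b^3 - 2.45*b^2 - 14.7576*b + 6.6564)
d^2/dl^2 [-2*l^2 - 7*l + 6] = -4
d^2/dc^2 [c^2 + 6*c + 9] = 2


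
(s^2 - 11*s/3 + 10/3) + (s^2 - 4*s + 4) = 2*s^2 - 23*s/3 + 22/3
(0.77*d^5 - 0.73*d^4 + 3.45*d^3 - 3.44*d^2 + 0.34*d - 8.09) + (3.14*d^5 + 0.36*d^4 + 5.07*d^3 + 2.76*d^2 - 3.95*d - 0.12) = 3.91*d^5 - 0.37*d^4 + 8.52*d^3 - 0.68*d^2 - 3.61*d - 8.21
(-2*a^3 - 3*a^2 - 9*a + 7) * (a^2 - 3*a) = -2*a^5 + 3*a^4 + 34*a^2 - 21*a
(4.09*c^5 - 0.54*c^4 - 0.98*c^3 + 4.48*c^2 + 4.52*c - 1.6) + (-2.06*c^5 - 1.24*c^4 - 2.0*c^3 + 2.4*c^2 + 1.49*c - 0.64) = 2.03*c^5 - 1.78*c^4 - 2.98*c^3 + 6.88*c^2 + 6.01*c - 2.24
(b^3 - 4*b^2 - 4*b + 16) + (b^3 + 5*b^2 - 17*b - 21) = 2*b^3 + b^2 - 21*b - 5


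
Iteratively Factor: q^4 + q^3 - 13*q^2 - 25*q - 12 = (q + 1)*(q^3 - 13*q - 12) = (q + 1)*(q + 3)*(q^2 - 3*q - 4) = (q + 1)^2*(q + 3)*(q - 4)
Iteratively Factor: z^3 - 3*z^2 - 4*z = (z + 1)*(z^2 - 4*z) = z*(z + 1)*(z - 4)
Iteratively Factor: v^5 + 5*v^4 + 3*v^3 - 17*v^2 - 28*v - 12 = (v + 1)*(v^4 + 4*v^3 - v^2 - 16*v - 12) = (v + 1)*(v + 2)*(v^3 + 2*v^2 - 5*v - 6) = (v + 1)^2*(v + 2)*(v^2 + v - 6) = (v - 2)*(v + 1)^2*(v + 2)*(v + 3)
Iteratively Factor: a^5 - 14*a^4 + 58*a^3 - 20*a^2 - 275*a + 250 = (a - 5)*(a^4 - 9*a^3 + 13*a^2 + 45*a - 50) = (a - 5)*(a + 2)*(a^3 - 11*a^2 + 35*a - 25) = (a - 5)^2*(a + 2)*(a^2 - 6*a + 5) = (a - 5)^2*(a - 1)*(a + 2)*(a - 5)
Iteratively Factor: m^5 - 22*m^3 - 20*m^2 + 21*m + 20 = (m - 1)*(m^4 + m^3 - 21*m^2 - 41*m - 20) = (m - 1)*(m + 1)*(m^3 - 21*m - 20) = (m - 1)*(m + 1)^2*(m^2 - m - 20) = (m - 1)*(m + 1)^2*(m + 4)*(m - 5)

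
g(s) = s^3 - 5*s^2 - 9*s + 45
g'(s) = 3*s^2 - 10*s - 9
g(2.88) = 1.50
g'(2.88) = -12.92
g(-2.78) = 9.89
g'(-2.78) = 41.99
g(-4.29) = -87.36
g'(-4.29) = 89.11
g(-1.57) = 42.94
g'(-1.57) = 14.09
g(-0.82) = 48.47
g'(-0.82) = 1.22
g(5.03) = 0.49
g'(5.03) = 16.60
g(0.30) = 41.88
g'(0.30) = -11.73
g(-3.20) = -10.17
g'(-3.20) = 53.72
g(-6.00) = -297.00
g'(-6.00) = 159.00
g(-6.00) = -297.00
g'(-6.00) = 159.00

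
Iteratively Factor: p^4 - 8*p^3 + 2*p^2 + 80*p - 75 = (p - 5)*(p^3 - 3*p^2 - 13*p + 15) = (p - 5)*(p - 1)*(p^2 - 2*p - 15) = (p - 5)*(p - 1)*(p + 3)*(p - 5)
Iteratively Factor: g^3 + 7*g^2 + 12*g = (g + 3)*(g^2 + 4*g) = (g + 3)*(g + 4)*(g)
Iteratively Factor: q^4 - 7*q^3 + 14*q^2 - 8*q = (q)*(q^3 - 7*q^2 + 14*q - 8) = q*(q - 2)*(q^2 - 5*q + 4) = q*(q - 2)*(q - 1)*(q - 4)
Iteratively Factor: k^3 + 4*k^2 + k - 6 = (k + 3)*(k^2 + k - 2) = (k + 2)*(k + 3)*(k - 1)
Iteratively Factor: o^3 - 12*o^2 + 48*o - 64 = (o - 4)*(o^2 - 8*o + 16) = (o - 4)^2*(o - 4)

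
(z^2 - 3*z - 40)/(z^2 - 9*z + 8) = (z + 5)/(z - 1)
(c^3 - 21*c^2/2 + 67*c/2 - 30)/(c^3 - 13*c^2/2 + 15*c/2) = (c - 4)/c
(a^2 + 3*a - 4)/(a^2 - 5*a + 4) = (a + 4)/(a - 4)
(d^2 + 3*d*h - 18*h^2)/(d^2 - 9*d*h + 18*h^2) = (d + 6*h)/(d - 6*h)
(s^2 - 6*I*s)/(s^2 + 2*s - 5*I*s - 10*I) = s*(s - 6*I)/(s^2 + s*(2 - 5*I) - 10*I)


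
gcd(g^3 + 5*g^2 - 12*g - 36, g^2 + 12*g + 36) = g + 6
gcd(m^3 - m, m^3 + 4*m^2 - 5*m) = m^2 - m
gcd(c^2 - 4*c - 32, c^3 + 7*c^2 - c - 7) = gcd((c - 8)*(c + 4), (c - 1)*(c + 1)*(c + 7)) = 1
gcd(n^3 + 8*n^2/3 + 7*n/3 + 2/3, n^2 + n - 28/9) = 1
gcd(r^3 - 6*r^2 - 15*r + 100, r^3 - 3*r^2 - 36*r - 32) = r + 4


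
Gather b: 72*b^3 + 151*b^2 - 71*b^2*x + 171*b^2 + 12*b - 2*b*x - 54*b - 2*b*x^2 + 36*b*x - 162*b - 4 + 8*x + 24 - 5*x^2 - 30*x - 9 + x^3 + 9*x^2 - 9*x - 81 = 72*b^3 + b^2*(322 - 71*x) + b*(-2*x^2 + 34*x - 204) + x^3 + 4*x^2 - 31*x - 70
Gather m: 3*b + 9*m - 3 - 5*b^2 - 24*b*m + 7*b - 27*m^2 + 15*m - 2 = -5*b^2 + 10*b - 27*m^2 + m*(24 - 24*b) - 5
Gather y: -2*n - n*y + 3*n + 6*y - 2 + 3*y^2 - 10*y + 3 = n + 3*y^2 + y*(-n - 4) + 1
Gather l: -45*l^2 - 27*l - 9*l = -45*l^2 - 36*l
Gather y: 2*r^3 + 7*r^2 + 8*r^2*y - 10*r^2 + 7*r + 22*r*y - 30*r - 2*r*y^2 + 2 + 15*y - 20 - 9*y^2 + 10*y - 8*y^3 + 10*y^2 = 2*r^3 - 3*r^2 - 23*r - 8*y^3 + y^2*(1 - 2*r) + y*(8*r^2 + 22*r + 25) - 18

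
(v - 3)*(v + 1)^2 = v^3 - v^2 - 5*v - 3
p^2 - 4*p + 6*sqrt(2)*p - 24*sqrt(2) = (p - 4)*(p + 6*sqrt(2))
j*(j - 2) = j^2 - 2*j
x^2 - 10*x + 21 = (x - 7)*(x - 3)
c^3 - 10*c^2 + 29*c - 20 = (c - 5)*(c - 4)*(c - 1)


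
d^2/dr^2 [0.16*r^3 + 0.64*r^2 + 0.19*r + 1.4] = 0.96*r + 1.28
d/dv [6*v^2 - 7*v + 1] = 12*v - 7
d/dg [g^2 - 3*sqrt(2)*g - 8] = 2*g - 3*sqrt(2)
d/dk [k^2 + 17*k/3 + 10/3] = 2*k + 17/3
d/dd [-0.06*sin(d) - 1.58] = -0.06*cos(d)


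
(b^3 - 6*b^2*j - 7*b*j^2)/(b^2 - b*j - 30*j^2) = b*(-b^2 + 6*b*j + 7*j^2)/(-b^2 + b*j + 30*j^2)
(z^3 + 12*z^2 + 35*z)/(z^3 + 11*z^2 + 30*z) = (z + 7)/(z + 6)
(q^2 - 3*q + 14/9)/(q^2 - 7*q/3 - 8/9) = (-9*q^2 + 27*q - 14)/(-9*q^2 + 21*q + 8)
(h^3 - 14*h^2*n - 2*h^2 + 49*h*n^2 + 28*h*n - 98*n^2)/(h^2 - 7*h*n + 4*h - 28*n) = (h^2 - 7*h*n - 2*h + 14*n)/(h + 4)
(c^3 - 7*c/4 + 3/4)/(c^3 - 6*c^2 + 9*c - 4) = (c^2 + c - 3/4)/(c^2 - 5*c + 4)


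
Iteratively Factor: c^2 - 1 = (c + 1)*(c - 1)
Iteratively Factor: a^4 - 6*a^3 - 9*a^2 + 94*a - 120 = (a + 4)*(a^3 - 10*a^2 + 31*a - 30) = (a - 5)*(a + 4)*(a^2 - 5*a + 6) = (a - 5)*(a - 3)*(a + 4)*(a - 2)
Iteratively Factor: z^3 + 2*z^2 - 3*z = (z - 1)*(z^2 + 3*z) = (z - 1)*(z + 3)*(z)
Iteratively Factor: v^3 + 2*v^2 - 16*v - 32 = (v - 4)*(v^2 + 6*v + 8) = (v - 4)*(v + 4)*(v + 2)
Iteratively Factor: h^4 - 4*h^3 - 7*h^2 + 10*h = (h - 1)*(h^3 - 3*h^2 - 10*h) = (h - 5)*(h - 1)*(h^2 + 2*h) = (h - 5)*(h - 1)*(h + 2)*(h)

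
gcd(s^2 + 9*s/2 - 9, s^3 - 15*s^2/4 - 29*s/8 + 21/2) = s - 3/2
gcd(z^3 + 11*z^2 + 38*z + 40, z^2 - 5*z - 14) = z + 2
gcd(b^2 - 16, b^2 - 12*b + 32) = b - 4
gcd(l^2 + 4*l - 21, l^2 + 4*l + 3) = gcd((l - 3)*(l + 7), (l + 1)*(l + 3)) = 1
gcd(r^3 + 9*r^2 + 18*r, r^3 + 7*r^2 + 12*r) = r^2 + 3*r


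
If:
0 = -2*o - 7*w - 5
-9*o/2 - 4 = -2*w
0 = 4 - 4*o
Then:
No Solution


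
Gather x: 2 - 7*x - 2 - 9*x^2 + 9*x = -9*x^2 + 2*x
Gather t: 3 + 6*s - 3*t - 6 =6*s - 3*t - 3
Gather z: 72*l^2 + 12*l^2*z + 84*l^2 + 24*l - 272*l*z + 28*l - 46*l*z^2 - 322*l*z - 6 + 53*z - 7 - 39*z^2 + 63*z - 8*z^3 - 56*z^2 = 156*l^2 + 52*l - 8*z^3 + z^2*(-46*l - 95) + z*(12*l^2 - 594*l + 116) - 13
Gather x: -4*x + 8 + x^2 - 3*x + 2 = x^2 - 7*x + 10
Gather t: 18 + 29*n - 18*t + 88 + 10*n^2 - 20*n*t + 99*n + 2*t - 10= 10*n^2 + 128*n + t*(-20*n - 16) + 96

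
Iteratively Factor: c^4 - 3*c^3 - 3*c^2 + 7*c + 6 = (c + 1)*(c^3 - 4*c^2 + c + 6) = (c - 2)*(c + 1)*(c^2 - 2*c - 3) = (c - 3)*(c - 2)*(c + 1)*(c + 1)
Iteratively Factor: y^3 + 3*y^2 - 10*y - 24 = (y + 4)*(y^2 - y - 6) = (y - 3)*(y + 4)*(y + 2)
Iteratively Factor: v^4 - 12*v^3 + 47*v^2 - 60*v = (v - 3)*(v^3 - 9*v^2 + 20*v) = (v - 5)*(v - 3)*(v^2 - 4*v) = v*(v - 5)*(v - 3)*(v - 4)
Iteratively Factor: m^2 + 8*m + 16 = (m + 4)*(m + 4)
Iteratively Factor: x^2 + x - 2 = (x + 2)*(x - 1)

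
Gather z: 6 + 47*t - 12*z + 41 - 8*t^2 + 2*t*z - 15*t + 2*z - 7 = -8*t^2 + 32*t + z*(2*t - 10) + 40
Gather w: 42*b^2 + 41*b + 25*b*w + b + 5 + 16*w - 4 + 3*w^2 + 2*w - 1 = 42*b^2 + 42*b + 3*w^2 + w*(25*b + 18)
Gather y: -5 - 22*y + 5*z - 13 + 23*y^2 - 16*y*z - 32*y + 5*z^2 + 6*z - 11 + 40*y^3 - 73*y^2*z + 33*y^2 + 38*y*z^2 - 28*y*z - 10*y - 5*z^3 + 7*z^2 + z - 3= 40*y^3 + y^2*(56 - 73*z) + y*(38*z^2 - 44*z - 64) - 5*z^3 + 12*z^2 + 12*z - 32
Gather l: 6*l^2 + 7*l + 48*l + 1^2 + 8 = 6*l^2 + 55*l + 9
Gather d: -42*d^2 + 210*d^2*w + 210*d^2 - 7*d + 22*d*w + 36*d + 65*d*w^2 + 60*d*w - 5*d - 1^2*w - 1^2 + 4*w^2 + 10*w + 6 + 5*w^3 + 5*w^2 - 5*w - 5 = d^2*(210*w + 168) + d*(65*w^2 + 82*w + 24) + 5*w^3 + 9*w^2 + 4*w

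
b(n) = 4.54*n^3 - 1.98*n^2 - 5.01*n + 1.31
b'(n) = 13.62*n^2 - 3.96*n - 5.01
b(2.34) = 36.92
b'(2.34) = 60.30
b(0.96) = -1.31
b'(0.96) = 3.74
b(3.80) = 202.80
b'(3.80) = 176.61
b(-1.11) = -1.78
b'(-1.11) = 16.17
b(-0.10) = 1.79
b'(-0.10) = -4.48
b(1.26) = 0.94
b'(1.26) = 11.62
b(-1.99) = -32.34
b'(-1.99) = 56.81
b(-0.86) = 1.27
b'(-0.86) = 8.47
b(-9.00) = -3423.64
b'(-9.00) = 1133.85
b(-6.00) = -1020.55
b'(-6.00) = 509.07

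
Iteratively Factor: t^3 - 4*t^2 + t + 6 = (t + 1)*(t^2 - 5*t + 6) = (t - 2)*(t + 1)*(t - 3)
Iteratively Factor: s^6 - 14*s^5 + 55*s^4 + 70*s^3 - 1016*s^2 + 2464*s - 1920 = (s - 4)*(s^5 - 10*s^4 + 15*s^3 + 130*s^2 - 496*s + 480) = (s - 5)*(s - 4)*(s^4 - 5*s^3 - 10*s^2 + 80*s - 96) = (s - 5)*(s - 4)*(s - 2)*(s^3 - 3*s^2 - 16*s + 48) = (s - 5)*(s - 4)^2*(s - 2)*(s^2 + s - 12) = (s - 5)*(s - 4)^2*(s - 2)*(s + 4)*(s - 3)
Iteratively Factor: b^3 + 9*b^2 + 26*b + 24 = (b + 4)*(b^2 + 5*b + 6) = (b + 3)*(b + 4)*(b + 2)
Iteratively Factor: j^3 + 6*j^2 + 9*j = (j)*(j^2 + 6*j + 9) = j*(j + 3)*(j + 3)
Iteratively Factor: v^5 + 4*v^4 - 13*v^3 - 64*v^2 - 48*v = (v + 3)*(v^4 + v^3 - 16*v^2 - 16*v) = (v + 1)*(v + 3)*(v^3 - 16*v) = (v - 4)*(v + 1)*(v + 3)*(v^2 + 4*v) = (v - 4)*(v + 1)*(v + 3)*(v + 4)*(v)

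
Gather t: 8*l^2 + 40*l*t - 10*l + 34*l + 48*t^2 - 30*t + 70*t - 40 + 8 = 8*l^2 + 24*l + 48*t^2 + t*(40*l + 40) - 32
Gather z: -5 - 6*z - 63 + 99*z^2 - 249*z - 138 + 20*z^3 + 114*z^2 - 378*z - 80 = 20*z^3 + 213*z^2 - 633*z - 286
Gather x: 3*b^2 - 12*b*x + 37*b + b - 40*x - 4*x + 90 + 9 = 3*b^2 + 38*b + x*(-12*b - 44) + 99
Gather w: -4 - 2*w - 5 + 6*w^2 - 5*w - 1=6*w^2 - 7*w - 10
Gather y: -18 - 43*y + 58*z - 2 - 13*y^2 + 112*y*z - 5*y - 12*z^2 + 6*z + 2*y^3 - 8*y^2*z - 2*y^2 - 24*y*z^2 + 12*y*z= 2*y^3 + y^2*(-8*z - 15) + y*(-24*z^2 + 124*z - 48) - 12*z^2 + 64*z - 20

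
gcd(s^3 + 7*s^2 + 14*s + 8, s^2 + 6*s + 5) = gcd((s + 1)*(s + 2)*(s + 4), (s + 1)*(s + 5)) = s + 1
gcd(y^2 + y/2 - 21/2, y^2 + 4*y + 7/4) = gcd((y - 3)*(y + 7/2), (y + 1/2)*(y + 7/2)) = y + 7/2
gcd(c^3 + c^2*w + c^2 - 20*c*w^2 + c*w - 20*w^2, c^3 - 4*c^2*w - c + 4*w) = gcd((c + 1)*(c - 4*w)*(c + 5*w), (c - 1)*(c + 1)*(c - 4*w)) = -c^2 + 4*c*w - c + 4*w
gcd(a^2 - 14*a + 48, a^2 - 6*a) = a - 6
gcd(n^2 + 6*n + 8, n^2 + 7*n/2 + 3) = n + 2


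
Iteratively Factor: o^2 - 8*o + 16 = (o - 4)*(o - 4)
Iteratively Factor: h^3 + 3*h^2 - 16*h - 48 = (h + 3)*(h^2 - 16) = (h - 4)*(h + 3)*(h + 4)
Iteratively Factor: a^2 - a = (a - 1)*(a)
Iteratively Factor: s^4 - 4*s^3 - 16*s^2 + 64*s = (s + 4)*(s^3 - 8*s^2 + 16*s) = (s - 4)*(s + 4)*(s^2 - 4*s) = (s - 4)^2*(s + 4)*(s)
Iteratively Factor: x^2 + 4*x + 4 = (x + 2)*(x + 2)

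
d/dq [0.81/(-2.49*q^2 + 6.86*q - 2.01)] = (4.0338*q - 5.5566)/(2.49*q^2 - 6.86*q + 2.01)^2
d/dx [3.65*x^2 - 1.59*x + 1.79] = 7.3*x - 1.59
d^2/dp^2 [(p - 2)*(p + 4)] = 2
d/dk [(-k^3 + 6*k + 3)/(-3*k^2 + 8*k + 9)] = (3*k^4 - 16*k^3 - 9*k^2 + 18*k + 30)/(9*k^4 - 48*k^3 + 10*k^2 + 144*k + 81)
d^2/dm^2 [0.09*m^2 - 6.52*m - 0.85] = 0.180000000000000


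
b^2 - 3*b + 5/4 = (b - 5/2)*(b - 1/2)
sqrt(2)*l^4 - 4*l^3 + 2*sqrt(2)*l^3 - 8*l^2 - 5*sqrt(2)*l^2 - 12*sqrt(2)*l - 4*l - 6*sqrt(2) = (l + 1)*(l - 3*sqrt(2))*(l + sqrt(2))*(sqrt(2)*l + sqrt(2))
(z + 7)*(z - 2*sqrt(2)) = z^2 - 2*sqrt(2)*z + 7*z - 14*sqrt(2)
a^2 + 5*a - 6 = (a - 1)*(a + 6)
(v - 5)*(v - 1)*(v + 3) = v^3 - 3*v^2 - 13*v + 15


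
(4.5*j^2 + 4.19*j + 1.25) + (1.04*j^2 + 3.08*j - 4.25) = 5.54*j^2 + 7.27*j - 3.0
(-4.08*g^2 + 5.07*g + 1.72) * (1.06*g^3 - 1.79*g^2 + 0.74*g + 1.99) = -4.3248*g^5 + 12.6774*g^4 - 10.2713*g^3 - 7.4462*g^2 + 11.3621*g + 3.4228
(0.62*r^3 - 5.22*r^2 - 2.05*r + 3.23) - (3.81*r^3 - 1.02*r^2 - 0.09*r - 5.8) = -3.19*r^3 - 4.2*r^2 - 1.96*r + 9.03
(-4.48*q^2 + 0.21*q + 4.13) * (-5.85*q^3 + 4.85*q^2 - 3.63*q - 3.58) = 26.208*q^5 - 22.9565*q^4 - 6.8796*q^3 + 35.3066*q^2 - 15.7437*q - 14.7854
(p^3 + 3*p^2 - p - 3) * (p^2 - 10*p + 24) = p^5 - 7*p^4 - 7*p^3 + 79*p^2 + 6*p - 72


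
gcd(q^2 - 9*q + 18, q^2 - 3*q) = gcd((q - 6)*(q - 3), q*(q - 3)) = q - 3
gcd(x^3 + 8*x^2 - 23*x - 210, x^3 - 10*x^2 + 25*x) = x - 5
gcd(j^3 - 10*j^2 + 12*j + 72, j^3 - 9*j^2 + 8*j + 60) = j^2 - 4*j - 12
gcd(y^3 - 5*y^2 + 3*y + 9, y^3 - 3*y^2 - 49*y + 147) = y - 3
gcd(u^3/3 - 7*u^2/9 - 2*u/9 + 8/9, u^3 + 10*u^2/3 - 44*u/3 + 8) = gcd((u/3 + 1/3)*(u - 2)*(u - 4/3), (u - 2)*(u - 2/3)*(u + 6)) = u - 2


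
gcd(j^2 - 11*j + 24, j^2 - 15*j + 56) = j - 8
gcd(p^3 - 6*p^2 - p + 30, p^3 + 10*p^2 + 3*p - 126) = p - 3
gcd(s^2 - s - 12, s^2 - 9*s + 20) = s - 4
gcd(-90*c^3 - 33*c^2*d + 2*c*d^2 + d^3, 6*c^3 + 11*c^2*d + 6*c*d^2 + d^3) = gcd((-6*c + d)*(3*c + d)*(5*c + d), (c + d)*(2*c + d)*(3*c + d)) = 3*c + d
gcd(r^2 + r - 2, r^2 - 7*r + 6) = r - 1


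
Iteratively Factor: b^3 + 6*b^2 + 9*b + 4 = (b + 1)*(b^2 + 5*b + 4) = (b + 1)^2*(b + 4)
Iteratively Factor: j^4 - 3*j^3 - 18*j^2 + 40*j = (j - 5)*(j^3 + 2*j^2 - 8*j) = (j - 5)*(j + 4)*(j^2 - 2*j) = j*(j - 5)*(j + 4)*(j - 2)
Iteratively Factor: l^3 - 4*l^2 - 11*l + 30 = (l - 5)*(l^2 + l - 6) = (l - 5)*(l - 2)*(l + 3)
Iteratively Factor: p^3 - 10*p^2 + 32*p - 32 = (p - 4)*(p^2 - 6*p + 8) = (p - 4)*(p - 2)*(p - 4)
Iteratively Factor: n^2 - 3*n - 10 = (n + 2)*(n - 5)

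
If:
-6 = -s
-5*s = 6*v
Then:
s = 6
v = -5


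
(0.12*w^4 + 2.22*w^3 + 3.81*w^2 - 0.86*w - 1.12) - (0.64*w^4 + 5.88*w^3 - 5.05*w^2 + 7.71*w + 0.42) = -0.52*w^4 - 3.66*w^3 + 8.86*w^2 - 8.57*w - 1.54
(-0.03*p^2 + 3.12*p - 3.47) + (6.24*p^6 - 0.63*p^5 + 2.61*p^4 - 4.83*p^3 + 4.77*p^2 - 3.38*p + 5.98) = 6.24*p^6 - 0.63*p^5 + 2.61*p^4 - 4.83*p^3 + 4.74*p^2 - 0.26*p + 2.51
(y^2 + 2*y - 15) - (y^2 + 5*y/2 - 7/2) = -y/2 - 23/2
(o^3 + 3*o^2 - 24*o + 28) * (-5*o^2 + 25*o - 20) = -5*o^5 + 10*o^4 + 175*o^3 - 800*o^2 + 1180*o - 560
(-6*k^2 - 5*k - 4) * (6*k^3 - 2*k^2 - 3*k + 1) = -36*k^5 - 18*k^4 + 4*k^3 + 17*k^2 + 7*k - 4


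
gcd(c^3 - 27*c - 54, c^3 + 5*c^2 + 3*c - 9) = c^2 + 6*c + 9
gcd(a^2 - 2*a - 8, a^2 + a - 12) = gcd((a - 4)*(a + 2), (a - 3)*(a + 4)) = 1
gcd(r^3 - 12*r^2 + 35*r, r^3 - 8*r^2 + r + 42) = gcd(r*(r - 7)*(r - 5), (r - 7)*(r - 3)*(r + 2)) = r - 7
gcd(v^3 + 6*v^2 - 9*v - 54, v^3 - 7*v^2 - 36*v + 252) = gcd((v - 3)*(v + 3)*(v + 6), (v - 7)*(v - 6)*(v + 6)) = v + 6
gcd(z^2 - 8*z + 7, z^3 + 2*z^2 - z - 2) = z - 1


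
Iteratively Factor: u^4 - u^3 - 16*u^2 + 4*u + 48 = (u + 3)*(u^3 - 4*u^2 - 4*u + 16) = (u + 2)*(u + 3)*(u^2 - 6*u + 8) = (u - 4)*(u + 2)*(u + 3)*(u - 2)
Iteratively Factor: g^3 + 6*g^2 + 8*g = (g + 4)*(g^2 + 2*g) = (g + 2)*(g + 4)*(g)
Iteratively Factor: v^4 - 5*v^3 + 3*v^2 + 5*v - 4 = (v - 1)*(v^3 - 4*v^2 - v + 4) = (v - 1)^2*(v^2 - 3*v - 4) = (v - 1)^2*(v + 1)*(v - 4)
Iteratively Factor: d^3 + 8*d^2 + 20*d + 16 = (d + 2)*(d^2 + 6*d + 8) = (d + 2)^2*(d + 4)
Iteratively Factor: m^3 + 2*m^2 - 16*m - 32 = (m + 2)*(m^2 - 16) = (m + 2)*(m + 4)*(m - 4)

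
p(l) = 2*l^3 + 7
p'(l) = 6*l^2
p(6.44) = 541.18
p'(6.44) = 248.84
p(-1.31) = 2.50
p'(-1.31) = 10.30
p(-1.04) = 4.75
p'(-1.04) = 6.49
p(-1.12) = 4.19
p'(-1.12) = 7.53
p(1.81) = 18.86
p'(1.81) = 19.66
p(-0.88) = 5.64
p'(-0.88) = 4.65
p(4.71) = 215.97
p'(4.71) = 133.10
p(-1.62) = -1.50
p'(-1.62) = 15.75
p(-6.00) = -425.00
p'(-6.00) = 216.00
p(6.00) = 439.00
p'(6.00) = 216.00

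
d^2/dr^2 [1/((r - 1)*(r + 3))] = 2*((r - 1)^2 + (r - 1)*(r + 3) + (r + 3)^2)/((r - 1)^3*(r + 3)^3)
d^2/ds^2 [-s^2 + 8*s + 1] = -2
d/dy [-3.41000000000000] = 0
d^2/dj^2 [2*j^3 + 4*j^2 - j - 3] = 12*j + 8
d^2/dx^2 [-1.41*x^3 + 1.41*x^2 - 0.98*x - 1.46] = 2.82 - 8.46*x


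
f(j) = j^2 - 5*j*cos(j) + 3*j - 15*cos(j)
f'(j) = 5*j*sin(j) + 2*j + 15*sin(j) - 5*cos(j) + 3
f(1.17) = -3.26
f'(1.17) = 22.59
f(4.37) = 44.58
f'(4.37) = -21.29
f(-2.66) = 0.60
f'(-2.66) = 1.32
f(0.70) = -11.56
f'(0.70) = 12.49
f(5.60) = 14.81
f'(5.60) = -16.82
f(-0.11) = -14.68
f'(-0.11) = -3.78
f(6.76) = 22.62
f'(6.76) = 34.47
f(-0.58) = -11.52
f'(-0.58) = -8.97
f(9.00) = 162.67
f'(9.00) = 50.28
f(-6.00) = 32.40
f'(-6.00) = -17.99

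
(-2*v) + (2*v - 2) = -2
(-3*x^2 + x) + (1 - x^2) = -4*x^2 + x + 1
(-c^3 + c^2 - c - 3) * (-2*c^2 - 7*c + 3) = 2*c^5 + 5*c^4 - 8*c^3 + 16*c^2 + 18*c - 9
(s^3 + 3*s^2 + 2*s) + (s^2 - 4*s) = s^3 + 4*s^2 - 2*s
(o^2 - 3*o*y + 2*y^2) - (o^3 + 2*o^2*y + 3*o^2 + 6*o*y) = -o^3 - 2*o^2*y - 2*o^2 - 9*o*y + 2*y^2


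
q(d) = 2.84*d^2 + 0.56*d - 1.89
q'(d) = 5.68*d + 0.56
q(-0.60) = -1.20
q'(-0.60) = -2.85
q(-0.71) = -0.86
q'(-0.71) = -3.47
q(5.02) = 72.49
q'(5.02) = 29.07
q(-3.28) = 26.83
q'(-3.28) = -18.07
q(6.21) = 111.11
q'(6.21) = 35.83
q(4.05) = 46.96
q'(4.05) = 23.56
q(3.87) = 42.81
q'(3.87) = 22.54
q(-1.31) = 2.25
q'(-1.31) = -6.88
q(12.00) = 413.79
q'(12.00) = 68.72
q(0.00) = -1.89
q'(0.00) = 0.56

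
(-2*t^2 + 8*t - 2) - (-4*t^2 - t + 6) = 2*t^2 + 9*t - 8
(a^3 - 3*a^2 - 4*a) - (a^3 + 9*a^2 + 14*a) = -12*a^2 - 18*a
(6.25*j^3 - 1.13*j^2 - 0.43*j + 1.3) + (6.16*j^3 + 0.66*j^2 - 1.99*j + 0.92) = 12.41*j^3 - 0.47*j^2 - 2.42*j + 2.22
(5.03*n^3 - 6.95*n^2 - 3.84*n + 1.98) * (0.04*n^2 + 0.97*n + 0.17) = 0.2012*n^5 + 4.6011*n^4 - 6.04*n^3 - 4.8271*n^2 + 1.2678*n + 0.3366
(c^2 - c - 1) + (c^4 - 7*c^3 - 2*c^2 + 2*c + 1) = c^4 - 7*c^3 - c^2 + c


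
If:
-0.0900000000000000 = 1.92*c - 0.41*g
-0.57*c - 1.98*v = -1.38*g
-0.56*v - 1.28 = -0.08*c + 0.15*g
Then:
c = -0.61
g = -2.64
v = -1.67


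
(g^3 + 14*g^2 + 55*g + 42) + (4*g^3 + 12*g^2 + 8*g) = 5*g^3 + 26*g^2 + 63*g + 42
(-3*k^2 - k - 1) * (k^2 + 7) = -3*k^4 - k^3 - 22*k^2 - 7*k - 7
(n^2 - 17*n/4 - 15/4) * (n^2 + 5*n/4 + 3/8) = n^4 - 3*n^3 - 139*n^2/16 - 201*n/32 - 45/32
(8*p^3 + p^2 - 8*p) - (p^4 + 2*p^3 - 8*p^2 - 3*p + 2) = -p^4 + 6*p^3 + 9*p^2 - 5*p - 2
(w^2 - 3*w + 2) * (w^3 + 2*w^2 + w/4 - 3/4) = w^5 - w^4 - 15*w^3/4 + 5*w^2/2 + 11*w/4 - 3/2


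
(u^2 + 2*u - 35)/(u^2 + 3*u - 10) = (u^2 + 2*u - 35)/(u^2 + 3*u - 10)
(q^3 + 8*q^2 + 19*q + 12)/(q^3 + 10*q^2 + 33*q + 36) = (q + 1)/(q + 3)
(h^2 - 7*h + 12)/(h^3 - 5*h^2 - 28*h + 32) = (h^2 - 7*h + 12)/(h^3 - 5*h^2 - 28*h + 32)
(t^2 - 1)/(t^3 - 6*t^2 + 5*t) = (t + 1)/(t*(t - 5))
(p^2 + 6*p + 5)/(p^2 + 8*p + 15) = (p + 1)/(p + 3)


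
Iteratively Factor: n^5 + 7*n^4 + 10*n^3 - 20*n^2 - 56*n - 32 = (n + 4)*(n^4 + 3*n^3 - 2*n^2 - 12*n - 8) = (n + 1)*(n + 4)*(n^3 + 2*n^2 - 4*n - 8) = (n + 1)*(n + 2)*(n + 4)*(n^2 - 4) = (n + 1)*(n + 2)^2*(n + 4)*(n - 2)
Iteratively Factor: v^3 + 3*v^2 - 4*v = (v + 4)*(v^2 - v) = v*(v + 4)*(v - 1)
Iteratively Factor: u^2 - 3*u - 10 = (u - 5)*(u + 2)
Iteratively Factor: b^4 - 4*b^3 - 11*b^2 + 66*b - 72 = (b - 2)*(b^3 - 2*b^2 - 15*b + 36) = (b - 2)*(b + 4)*(b^2 - 6*b + 9) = (b - 3)*(b - 2)*(b + 4)*(b - 3)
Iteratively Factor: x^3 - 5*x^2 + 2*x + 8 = (x - 4)*(x^2 - x - 2) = (x - 4)*(x - 2)*(x + 1)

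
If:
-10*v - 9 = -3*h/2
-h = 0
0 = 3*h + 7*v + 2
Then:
No Solution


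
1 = 1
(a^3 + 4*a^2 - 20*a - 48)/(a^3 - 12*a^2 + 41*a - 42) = (a^3 + 4*a^2 - 20*a - 48)/(a^3 - 12*a^2 + 41*a - 42)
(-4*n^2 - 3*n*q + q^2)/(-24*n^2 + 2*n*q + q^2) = (n + q)/(6*n + q)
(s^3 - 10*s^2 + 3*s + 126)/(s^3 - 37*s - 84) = (s - 6)/(s + 4)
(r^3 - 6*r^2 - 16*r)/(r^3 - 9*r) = (r^2 - 6*r - 16)/(r^2 - 9)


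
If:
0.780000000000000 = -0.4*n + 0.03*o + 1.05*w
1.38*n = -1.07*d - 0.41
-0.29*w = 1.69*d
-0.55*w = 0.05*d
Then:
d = 0.00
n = -0.30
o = 22.04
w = 0.00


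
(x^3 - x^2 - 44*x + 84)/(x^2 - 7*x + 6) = (x^2 + 5*x - 14)/(x - 1)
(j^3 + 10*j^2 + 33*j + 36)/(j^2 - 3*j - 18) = (j^2 + 7*j + 12)/(j - 6)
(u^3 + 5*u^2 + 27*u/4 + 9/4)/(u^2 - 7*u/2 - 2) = (2*u^2 + 9*u + 9)/(2*(u - 4))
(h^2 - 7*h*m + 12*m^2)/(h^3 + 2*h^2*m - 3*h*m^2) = (h^2 - 7*h*m + 12*m^2)/(h*(h^2 + 2*h*m - 3*m^2))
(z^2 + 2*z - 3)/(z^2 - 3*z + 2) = (z + 3)/(z - 2)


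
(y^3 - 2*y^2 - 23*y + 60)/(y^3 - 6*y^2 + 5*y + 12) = (y + 5)/(y + 1)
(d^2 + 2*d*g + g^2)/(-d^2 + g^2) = (-d - g)/(d - g)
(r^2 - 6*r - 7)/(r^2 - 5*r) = (r^2 - 6*r - 7)/(r*(r - 5))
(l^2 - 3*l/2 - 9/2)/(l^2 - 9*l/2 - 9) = (l - 3)/(l - 6)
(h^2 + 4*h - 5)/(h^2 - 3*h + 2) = (h + 5)/(h - 2)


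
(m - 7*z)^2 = m^2 - 14*m*z + 49*z^2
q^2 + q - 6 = (q - 2)*(q + 3)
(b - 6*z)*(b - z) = b^2 - 7*b*z + 6*z^2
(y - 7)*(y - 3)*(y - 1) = y^3 - 11*y^2 + 31*y - 21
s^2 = s^2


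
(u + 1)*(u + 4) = u^2 + 5*u + 4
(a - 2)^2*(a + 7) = a^3 + 3*a^2 - 24*a + 28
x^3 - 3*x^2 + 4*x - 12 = (x - 3)*(x - 2*I)*(x + 2*I)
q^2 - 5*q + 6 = (q - 3)*(q - 2)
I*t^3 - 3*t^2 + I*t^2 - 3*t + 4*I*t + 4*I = (t + 1)*(t + 4*I)*(I*t + 1)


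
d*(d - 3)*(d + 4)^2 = d^4 + 5*d^3 - 8*d^2 - 48*d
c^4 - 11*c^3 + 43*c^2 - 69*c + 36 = (c - 4)*(c - 3)^2*(c - 1)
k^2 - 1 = (k - 1)*(k + 1)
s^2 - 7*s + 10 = (s - 5)*(s - 2)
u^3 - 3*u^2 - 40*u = u*(u - 8)*(u + 5)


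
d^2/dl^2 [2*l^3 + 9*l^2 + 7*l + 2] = 12*l + 18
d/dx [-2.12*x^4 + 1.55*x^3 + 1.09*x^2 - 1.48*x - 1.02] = -8.48*x^3 + 4.65*x^2 + 2.18*x - 1.48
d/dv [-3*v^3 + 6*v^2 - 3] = 3*v*(4 - 3*v)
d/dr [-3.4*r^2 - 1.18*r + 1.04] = -6.8*r - 1.18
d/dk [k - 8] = 1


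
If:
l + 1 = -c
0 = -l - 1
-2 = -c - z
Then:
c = 0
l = -1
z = 2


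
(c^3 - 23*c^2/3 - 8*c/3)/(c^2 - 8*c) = c + 1/3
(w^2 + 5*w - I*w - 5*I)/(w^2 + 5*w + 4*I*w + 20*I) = (w - I)/(w + 4*I)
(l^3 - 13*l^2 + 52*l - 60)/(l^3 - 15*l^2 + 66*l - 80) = (l - 6)/(l - 8)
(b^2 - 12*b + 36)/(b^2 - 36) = (b - 6)/(b + 6)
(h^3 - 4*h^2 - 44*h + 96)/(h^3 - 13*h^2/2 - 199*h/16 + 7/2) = 16*(h^2 + 4*h - 12)/(16*h^2 + 24*h - 7)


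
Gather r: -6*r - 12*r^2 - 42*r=-12*r^2 - 48*r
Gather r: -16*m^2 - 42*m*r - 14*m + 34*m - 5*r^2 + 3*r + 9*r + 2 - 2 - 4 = -16*m^2 + 20*m - 5*r^2 + r*(12 - 42*m) - 4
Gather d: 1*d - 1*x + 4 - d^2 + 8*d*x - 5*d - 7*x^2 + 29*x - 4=-d^2 + d*(8*x - 4) - 7*x^2 + 28*x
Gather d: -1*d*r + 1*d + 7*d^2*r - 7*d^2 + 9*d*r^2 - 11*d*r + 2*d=d^2*(7*r - 7) + d*(9*r^2 - 12*r + 3)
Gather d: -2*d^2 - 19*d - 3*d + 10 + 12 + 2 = -2*d^2 - 22*d + 24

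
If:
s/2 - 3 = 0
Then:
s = 6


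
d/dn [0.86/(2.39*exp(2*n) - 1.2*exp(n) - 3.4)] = (1.032 - 4.1108*exp(n))*exp(n)/(-2.39*exp(2*n) + 1.2*exp(n) + 3.4)^2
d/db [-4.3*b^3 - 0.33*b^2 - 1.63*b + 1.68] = -12.9*b^2 - 0.66*b - 1.63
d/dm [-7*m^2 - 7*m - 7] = -14*m - 7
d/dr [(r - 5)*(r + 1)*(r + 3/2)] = 3*r^2 - 5*r - 11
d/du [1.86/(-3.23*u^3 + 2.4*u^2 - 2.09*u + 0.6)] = (18.0234*u^2 - 8.928*u + 3.8874)/(3.23*u^3 - 2.4*u^2 + 2.09*u - 0.6)^2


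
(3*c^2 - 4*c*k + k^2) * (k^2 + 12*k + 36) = 3*c^2*k^2 + 36*c^2*k + 108*c^2 - 4*c*k^3 - 48*c*k^2 - 144*c*k + k^4 + 12*k^3 + 36*k^2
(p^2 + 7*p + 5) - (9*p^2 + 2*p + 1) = -8*p^2 + 5*p + 4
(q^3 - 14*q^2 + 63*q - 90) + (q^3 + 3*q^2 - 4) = 2*q^3 - 11*q^2 + 63*q - 94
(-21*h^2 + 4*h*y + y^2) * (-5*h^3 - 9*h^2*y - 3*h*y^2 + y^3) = 105*h^5 + 169*h^4*y + 22*h^3*y^2 - 42*h^2*y^3 + h*y^4 + y^5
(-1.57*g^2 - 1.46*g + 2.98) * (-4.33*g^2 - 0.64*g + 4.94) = 6.7981*g^4 + 7.3266*g^3 - 19.7248*g^2 - 9.1196*g + 14.7212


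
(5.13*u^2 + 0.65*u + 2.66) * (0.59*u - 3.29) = 3.0267*u^3 - 16.4942*u^2 - 0.5691*u - 8.7514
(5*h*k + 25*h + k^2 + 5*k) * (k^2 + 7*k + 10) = 5*h*k^3 + 60*h*k^2 + 225*h*k + 250*h + k^4 + 12*k^3 + 45*k^2 + 50*k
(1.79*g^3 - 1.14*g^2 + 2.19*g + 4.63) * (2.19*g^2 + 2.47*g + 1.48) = 3.9201*g^5 + 1.9247*g^4 + 4.6295*g^3 + 13.8618*g^2 + 14.6773*g + 6.8524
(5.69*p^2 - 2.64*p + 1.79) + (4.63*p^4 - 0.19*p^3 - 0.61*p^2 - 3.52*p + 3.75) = 4.63*p^4 - 0.19*p^3 + 5.08*p^2 - 6.16*p + 5.54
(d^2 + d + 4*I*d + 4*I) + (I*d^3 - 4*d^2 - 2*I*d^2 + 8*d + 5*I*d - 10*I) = I*d^3 - 3*d^2 - 2*I*d^2 + 9*d + 9*I*d - 6*I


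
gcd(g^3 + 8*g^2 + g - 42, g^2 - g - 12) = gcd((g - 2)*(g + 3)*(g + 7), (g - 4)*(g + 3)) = g + 3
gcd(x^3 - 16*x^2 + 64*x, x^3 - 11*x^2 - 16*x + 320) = x^2 - 16*x + 64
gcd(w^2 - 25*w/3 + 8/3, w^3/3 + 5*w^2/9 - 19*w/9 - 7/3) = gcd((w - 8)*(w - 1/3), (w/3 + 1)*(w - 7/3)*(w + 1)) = 1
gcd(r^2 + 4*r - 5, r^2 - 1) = r - 1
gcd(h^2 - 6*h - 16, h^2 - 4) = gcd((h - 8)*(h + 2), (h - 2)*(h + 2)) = h + 2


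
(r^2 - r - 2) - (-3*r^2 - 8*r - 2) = 4*r^2 + 7*r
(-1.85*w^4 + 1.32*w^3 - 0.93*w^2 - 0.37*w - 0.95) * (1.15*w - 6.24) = -2.1275*w^5 + 13.062*w^4 - 9.3063*w^3 + 5.3777*w^2 + 1.2163*w + 5.928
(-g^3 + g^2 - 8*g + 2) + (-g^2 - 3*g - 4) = -g^3 - 11*g - 2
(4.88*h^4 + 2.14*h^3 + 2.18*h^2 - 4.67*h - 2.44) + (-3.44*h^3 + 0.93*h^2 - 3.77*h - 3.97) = 4.88*h^4 - 1.3*h^3 + 3.11*h^2 - 8.44*h - 6.41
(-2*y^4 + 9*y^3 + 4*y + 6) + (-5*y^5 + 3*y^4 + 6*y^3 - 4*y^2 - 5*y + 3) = -5*y^5 + y^4 + 15*y^3 - 4*y^2 - y + 9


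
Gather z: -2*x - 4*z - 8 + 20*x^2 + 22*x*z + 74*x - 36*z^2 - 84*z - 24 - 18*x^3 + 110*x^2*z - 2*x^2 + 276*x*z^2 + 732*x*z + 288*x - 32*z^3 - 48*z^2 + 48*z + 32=-18*x^3 + 18*x^2 + 360*x - 32*z^3 + z^2*(276*x - 84) + z*(110*x^2 + 754*x - 40)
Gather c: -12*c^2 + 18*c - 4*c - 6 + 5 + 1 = -12*c^2 + 14*c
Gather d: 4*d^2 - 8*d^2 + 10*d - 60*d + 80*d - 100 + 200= -4*d^2 + 30*d + 100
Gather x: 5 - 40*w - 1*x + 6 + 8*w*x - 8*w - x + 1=-48*w + x*(8*w - 2) + 12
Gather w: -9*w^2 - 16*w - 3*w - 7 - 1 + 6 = -9*w^2 - 19*w - 2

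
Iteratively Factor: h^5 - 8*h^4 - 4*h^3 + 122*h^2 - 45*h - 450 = (h + 3)*(h^4 - 11*h^3 + 29*h^2 + 35*h - 150) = (h - 5)*(h + 3)*(h^3 - 6*h^2 - h + 30) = (h - 5)*(h + 2)*(h + 3)*(h^2 - 8*h + 15) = (h - 5)*(h - 3)*(h + 2)*(h + 3)*(h - 5)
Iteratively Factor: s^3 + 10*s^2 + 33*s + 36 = (s + 3)*(s^2 + 7*s + 12) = (s + 3)*(s + 4)*(s + 3)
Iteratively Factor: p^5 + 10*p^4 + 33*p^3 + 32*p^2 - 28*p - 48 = (p + 2)*(p^4 + 8*p^3 + 17*p^2 - 2*p - 24) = (p + 2)*(p + 3)*(p^3 + 5*p^2 + 2*p - 8) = (p + 2)*(p + 3)*(p + 4)*(p^2 + p - 2) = (p - 1)*(p + 2)*(p + 3)*(p + 4)*(p + 2)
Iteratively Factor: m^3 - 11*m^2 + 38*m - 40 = (m - 5)*(m^2 - 6*m + 8) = (m - 5)*(m - 4)*(m - 2)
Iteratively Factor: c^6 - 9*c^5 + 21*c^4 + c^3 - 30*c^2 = (c - 5)*(c^5 - 4*c^4 + c^3 + 6*c^2) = c*(c - 5)*(c^4 - 4*c^3 + c^2 + 6*c) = c*(c - 5)*(c - 2)*(c^3 - 2*c^2 - 3*c) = c*(c - 5)*(c - 3)*(c - 2)*(c^2 + c) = c^2*(c - 5)*(c - 3)*(c - 2)*(c + 1)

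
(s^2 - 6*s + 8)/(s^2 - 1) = (s^2 - 6*s + 8)/(s^2 - 1)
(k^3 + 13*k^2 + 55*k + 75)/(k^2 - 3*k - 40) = (k^2 + 8*k + 15)/(k - 8)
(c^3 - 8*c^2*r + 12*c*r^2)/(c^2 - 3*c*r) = (c^2 - 8*c*r + 12*r^2)/(c - 3*r)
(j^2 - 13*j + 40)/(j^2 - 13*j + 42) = (j^2 - 13*j + 40)/(j^2 - 13*j + 42)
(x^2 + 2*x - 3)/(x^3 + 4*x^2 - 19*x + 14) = (x + 3)/(x^2 + 5*x - 14)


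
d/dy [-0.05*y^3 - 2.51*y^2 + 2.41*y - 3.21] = -0.15*y^2 - 5.02*y + 2.41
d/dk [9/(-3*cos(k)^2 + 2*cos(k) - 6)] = 18*(1 - 3*cos(k))*sin(k)/(3*cos(k)^2 - 2*cos(k) + 6)^2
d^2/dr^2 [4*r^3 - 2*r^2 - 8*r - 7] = 24*r - 4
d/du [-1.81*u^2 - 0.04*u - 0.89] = -3.62*u - 0.04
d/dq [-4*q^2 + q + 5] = 1 - 8*q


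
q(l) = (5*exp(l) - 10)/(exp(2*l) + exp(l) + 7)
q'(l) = (5*exp(l) - 10)*(-2*exp(2*l) - exp(l))/(exp(2*l) + exp(l) + 7)^2 + 5*exp(l)/(exp(2*l) + exp(l) + 7)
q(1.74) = 0.41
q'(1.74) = -0.01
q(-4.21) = -1.41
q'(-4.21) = 0.01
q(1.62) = 0.41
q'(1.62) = 0.07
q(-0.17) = -0.68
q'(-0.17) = 0.67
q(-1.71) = -1.26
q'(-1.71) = 0.17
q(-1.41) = -1.20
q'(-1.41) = 0.23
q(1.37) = 0.37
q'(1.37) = 0.26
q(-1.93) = -1.29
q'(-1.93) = 0.14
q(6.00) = 0.01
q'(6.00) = -0.01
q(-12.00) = -1.43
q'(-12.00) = 0.00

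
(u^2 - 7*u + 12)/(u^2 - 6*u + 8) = (u - 3)/(u - 2)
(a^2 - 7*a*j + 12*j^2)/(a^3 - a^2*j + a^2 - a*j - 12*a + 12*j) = (a^2 - 7*a*j + 12*j^2)/(a^3 - a^2*j + a^2 - a*j - 12*a + 12*j)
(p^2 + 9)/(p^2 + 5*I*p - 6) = (p - 3*I)/(p + 2*I)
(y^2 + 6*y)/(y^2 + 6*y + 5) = y*(y + 6)/(y^2 + 6*y + 5)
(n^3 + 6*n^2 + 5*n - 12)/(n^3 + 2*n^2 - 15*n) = (n^3 + 6*n^2 + 5*n - 12)/(n*(n^2 + 2*n - 15))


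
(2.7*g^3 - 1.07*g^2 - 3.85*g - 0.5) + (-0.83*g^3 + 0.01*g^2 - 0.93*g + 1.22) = 1.87*g^3 - 1.06*g^2 - 4.78*g + 0.72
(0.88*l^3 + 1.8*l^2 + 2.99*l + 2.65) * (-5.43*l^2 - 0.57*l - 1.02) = -4.7784*l^5 - 10.2756*l^4 - 18.1593*l^3 - 17.9298*l^2 - 4.5603*l - 2.703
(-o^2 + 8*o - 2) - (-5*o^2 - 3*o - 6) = 4*o^2 + 11*o + 4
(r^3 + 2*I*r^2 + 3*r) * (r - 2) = r^4 - 2*r^3 + 2*I*r^3 + 3*r^2 - 4*I*r^2 - 6*r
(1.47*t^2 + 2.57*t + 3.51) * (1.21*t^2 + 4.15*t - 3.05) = 1.7787*t^4 + 9.2102*t^3 + 10.4291*t^2 + 6.728*t - 10.7055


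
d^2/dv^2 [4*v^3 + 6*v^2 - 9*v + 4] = 24*v + 12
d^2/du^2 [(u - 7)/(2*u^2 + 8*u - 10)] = (3*(1 - u)*(u^2 + 4*u - 5) + 4*(u - 7)*(u + 2)^2)/(u^2 + 4*u - 5)^3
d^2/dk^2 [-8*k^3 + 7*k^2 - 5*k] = 14 - 48*k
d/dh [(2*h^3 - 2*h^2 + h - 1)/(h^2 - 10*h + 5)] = (2*h^4 - 40*h^3 + 49*h^2 - 18*h - 5)/(h^4 - 20*h^3 + 110*h^2 - 100*h + 25)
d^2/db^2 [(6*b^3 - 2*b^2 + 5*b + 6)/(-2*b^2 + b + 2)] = 4*(-23*b^3 - 42*b^2 - 48*b - 6)/(8*b^6 - 12*b^5 - 18*b^4 + 23*b^3 + 18*b^2 - 12*b - 8)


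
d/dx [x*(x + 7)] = 2*x + 7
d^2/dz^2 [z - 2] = 0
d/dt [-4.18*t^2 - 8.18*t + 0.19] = -8.36*t - 8.18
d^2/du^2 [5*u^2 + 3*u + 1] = 10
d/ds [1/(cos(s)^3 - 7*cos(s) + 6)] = (3*cos(s)^2 - 7)*sin(s)/(cos(s)^3 - 7*cos(s) + 6)^2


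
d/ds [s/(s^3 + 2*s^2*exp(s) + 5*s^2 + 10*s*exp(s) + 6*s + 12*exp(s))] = (s^3 + 2*s^2*exp(s) + 5*s^2 - s*(2*s^2*exp(s) + 3*s^2 + 14*s*exp(s) + 10*s + 22*exp(s) + 6) + 10*s*exp(s) + 6*s + 12*exp(s))/(s^3 + 2*s^2*exp(s) + 5*s^2 + 10*s*exp(s) + 6*s + 12*exp(s))^2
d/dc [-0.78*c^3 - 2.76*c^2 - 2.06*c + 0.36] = -2.34*c^2 - 5.52*c - 2.06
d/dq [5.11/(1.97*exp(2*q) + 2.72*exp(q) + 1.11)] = (-20.1334*exp(q) - 13.8992)*exp(q)/(1.97*exp(2*q) + 2.72*exp(q) + 1.11)^2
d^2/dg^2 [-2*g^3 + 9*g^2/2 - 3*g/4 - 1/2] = 9 - 12*g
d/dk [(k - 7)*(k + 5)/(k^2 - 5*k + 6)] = (-3*k^2 + 82*k - 187)/(k^4 - 10*k^3 + 37*k^2 - 60*k + 36)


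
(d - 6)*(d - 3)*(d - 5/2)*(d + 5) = d^4 - 13*d^3/2 - 17*d^2 + 315*d/2 - 225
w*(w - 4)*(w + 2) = w^3 - 2*w^2 - 8*w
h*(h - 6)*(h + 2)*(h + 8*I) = h^4 - 4*h^3 + 8*I*h^3 - 12*h^2 - 32*I*h^2 - 96*I*h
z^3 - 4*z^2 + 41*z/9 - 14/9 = (z - 7/3)*(z - 1)*(z - 2/3)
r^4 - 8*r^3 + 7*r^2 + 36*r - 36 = (r - 6)*(r - 3)*(r - 1)*(r + 2)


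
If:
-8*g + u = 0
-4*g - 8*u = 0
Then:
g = 0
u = 0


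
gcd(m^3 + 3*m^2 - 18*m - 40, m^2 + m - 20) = m^2 + m - 20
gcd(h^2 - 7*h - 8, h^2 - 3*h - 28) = 1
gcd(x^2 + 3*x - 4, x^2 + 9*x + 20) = x + 4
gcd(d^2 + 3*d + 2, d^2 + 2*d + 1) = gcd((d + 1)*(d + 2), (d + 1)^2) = d + 1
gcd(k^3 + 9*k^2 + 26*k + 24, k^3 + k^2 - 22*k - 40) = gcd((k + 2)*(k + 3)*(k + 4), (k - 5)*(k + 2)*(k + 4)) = k^2 + 6*k + 8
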